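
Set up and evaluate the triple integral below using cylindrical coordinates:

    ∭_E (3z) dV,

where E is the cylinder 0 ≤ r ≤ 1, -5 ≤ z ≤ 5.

In cylindrical coordinates, x = r cos(θ), y = r sin(θ), z = z, and dV = r dr dθ dz.

The integrand becomes 3z, so

    ∭_E (3z) dV = ∫_{0}^{2π} ∫_{0}^{1} ∫_{-5}^{5} (3z) · r dz dr dθ.

Inner (z): 0.
Middle (r from 0 to 1): 0.
Outer (θ): 0.

Therefore the triple integral equals 0.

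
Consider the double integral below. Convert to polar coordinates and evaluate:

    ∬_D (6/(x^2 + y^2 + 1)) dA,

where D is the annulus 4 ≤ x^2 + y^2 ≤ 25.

The region D is 2 ≤ r ≤ 5, 0 ≤ θ ≤ 2π in polar coordinates, where x = r cos(θ), y = r sin(θ), and dA = r dr dθ.

Under the substitution, the integrand becomes 6/(r^2 + 1), so

    ∬_D (6/(x^2 + y^2 + 1)) dA = ∫_{0}^{2π} ∫_{2}^{5} (6/(r^2 + 1)) · r dr dθ.

Inner integral (in r): ∫_{2}^{5} (6/(r^2 + 1)) · r dr = log(17576/125).

Outer integral (in θ): ∫_{0}^{2π} (log(17576/125)) dθ = log((17576/125)^(2π)).

Therefore ∬_D (6/(x^2 + y^2 + 1)) dA = log((17576/125)^(2π)).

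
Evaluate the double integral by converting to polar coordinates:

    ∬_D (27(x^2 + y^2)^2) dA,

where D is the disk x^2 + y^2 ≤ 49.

The region D is 0 ≤ r ≤ 7, 0 ≤ θ ≤ 2π in polar coordinates, where x = r cos(θ), y = r sin(θ), and dA = r dr dθ.

Under the substitution, the integrand becomes 27r^4, so

    ∬_D (27(x^2 + y^2)^2) dA = ∫_{0}^{2π} ∫_{0}^{7} (27r^4) · r dr dθ.

Inner integral (in r): ∫_{0}^{7} (27r^4) · r dr = 1058841/2.

Outer integral (in θ): ∫_{0}^{2π} (1058841/2) dθ = 1058841π.

Therefore ∬_D (27(x^2 + y^2)^2) dA = 1058841π.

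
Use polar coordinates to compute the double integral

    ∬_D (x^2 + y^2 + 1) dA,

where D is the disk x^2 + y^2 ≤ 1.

The region D is 0 ≤ r ≤ 1, 0 ≤ θ ≤ 2π in polar coordinates, where x = r cos(θ), y = r sin(θ), and dA = r dr dθ.

Under the substitution, the integrand becomes r^2 + 1, so

    ∬_D (x^2 + y^2 + 1) dA = ∫_{0}^{2π} ∫_{0}^{1} (r^2 + 1) · r dr dθ.

Inner integral (in r): ∫_{0}^{1} (r^2 + 1) · r dr = 3/4.

Outer integral (in θ): ∫_{0}^{2π} (3/4) dθ = 3π/2.

Therefore ∬_D (x^2 + y^2 + 1) dA = 3π/2.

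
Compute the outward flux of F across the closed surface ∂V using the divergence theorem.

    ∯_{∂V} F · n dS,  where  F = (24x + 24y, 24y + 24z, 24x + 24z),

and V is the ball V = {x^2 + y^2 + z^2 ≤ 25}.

By the divergence theorem,

    ∯_{∂V} F · n dS = ∭_V (∇ · F) dV.

Compute the divergence:
    ∇ · F = ∂F_x/∂x + ∂F_y/∂y + ∂F_z/∂z = 24 + 24 + 24 = 72.

In spherical coordinates, x = ρ sin(φ) cos(θ), y = ρ sin(φ) sin(θ), z = ρ cos(φ), dV = ρ^2 sin(φ) dρ dφ dθ, with 0 ≤ ρ ≤ 5, 0 ≤ φ ≤ π, 0 ≤ θ ≤ 2π.

The integrand, after substitution and multiplying by the volume element, becomes (72) · ρ^2 sin(φ), so

    ∭_V (∇·F) dV = ∫_0^{2π} ∫_0^{π} ∫_0^{5} (72) · ρ^2 sin(φ) dρ dφ dθ.

Inner (ρ from 0 to 5): 3000sin(φ).
Middle (φ from 0 to π): 6000.
Outer (θ from 0 to 2π): 12000π.

Therefore ∯_{∂V} F · n dS = 12000π.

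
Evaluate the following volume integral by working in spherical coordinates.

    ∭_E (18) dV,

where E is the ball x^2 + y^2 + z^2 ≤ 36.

In spherical coordinates, x = ρ sin(φ) cos(θ), y = ρ sin(φ) sin(θ), z = ρ cos(φ), and dV = ρ^2 sin(φ) dρ dφ dθ.

The integrand becomes 18, so

    ∭_E (18) dV = ∫_{0}^{2π} ∫_{0}^{π} ∫_{0}^{6} (18) · ρ^2 sin(φ) dρ dφ dθ.

Inner (ρ): 1296sin(φ).
Middle (φ): 2592.
Outer (θ): 5184π.

Therefore the triple integral equals 5184π.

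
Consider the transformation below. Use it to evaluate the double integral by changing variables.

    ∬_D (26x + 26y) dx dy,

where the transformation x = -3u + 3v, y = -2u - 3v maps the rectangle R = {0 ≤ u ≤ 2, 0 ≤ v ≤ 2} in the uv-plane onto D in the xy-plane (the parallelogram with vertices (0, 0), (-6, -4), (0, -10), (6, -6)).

Compute the Jacobian determinant of (x, y) with respect to (u, v):

    ∂(x,y)/∂(u,v) = | -3  3 | = (-3)(-3) - (3)(-2) = 15.
                   | -2  -3 |

Its absolute value is |J| = 15 (the area scaling factor).

Substituting x = -3u + 3v, y = -2u - 3v into the integrand,

    26x + 26y → -130u,

so the integral becomes

    ∬_R (-130u) · |J| du dv = ∫_0^2 ∫_0^2 (-1950u) dv du.

Inner (v): -3900u.
Outer (u): -7800.

Therefore ∬_D (26x + 26y) dx dy = -7800.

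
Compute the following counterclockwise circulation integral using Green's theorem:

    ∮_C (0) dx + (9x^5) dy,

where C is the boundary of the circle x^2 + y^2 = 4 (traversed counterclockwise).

Green's theorem converts the closed line integral into a double integral over the enclosed region D:

    ∮_C P dx + Q dy = ∬_D (∂Q/∂x - ∂P/∂y) dA.

Here P = 0, Q = 9x^5, so

    ∂Q/∂x = 45x^4,    ∂P/∂y = 0,
    ∂Q/∂x - ∂P/∂y = 45x^4.

D is the region x^2 + y^2 ≤ 4. Evaluating the double integral:

In polar coordinates (x = r cos θ, y = r sin θ, dA = r dr dθ) the integrand becomes 45r^4cos(θ)^4, so

    ∬_D (45x^4) dA = ∫_0^{2π} ∫_0^{2} (45r^4cos(θ)^4) · r dr dθ.

Inner (r from 0 to 2): 480cos(θ)^4.
Outer (θ from 0 to 2π): 360π.

Therefore ∮_C P dx + Q dy = 360π.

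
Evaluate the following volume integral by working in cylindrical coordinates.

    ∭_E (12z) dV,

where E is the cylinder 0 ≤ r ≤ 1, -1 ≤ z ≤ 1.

In cylindrical coordinates, x = r cos(θ), y = r sin(θ), z = z, and dV = r dr dθ dz.

The integrand becomes 12z, so

    ∭_E (12z) dV = ∫_{0}^{2π} ∫_{0}^{1} ∫_{-1}^{1} (12z) · r dz dr dθ.

Inner (z): 0.
Middle (r from 0 to 1): 0.
Outer (θ): 0.

Therefore the triple integral equals 0.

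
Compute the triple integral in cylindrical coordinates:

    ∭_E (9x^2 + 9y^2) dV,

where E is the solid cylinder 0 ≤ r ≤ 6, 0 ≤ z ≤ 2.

In cylindrical coordinates, x = r cos(θ), y = r sin(θ), z = z, and dV = r dr dθ dz.

The integrand becomes 9r^2, so

    ∭_E (9x^2 + 9y^2) dV = ∫_{0}^{2π} ∫_{0}^{6} ∫_{0}^{2} (9r^2) · r dz dr dθ.

Inner (z): 18r^3.
Middle (r from 0 to 6): 5832.
Outer (θ): 11664π.

Therefore the triple integral equals 11664π.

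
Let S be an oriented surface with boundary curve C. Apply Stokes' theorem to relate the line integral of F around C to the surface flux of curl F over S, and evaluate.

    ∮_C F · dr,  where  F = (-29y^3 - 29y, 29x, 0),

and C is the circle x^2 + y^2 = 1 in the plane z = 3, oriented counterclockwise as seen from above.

Let S be the flat disk x^2 + y^2 ≤ 1 in the plane z = 3, with upward unit normal n̂ = ẑ. By Stokes' theorem,

    ∮_C F · dr = ∬_S (∇ × F) · n̂ dS = ∬_D (curl F)_z dA,

where D is the disk x^2 + y^2 ≤ 1.

Compute the curl of F = (-29y^3 - 29y, 29x, 0):
    (∇ × F)_x = ∂F_z/∂y - ∂F_y/∂z = 0,
    (∇ × F)_y = ∂F_x/∂z - ∂F_z/∂x = 0,
    (∇ × F)_z = ∂F_y/∂x - ∂F_x/∂y = 87y^2 + 58.

On z = 3, (curl F)_z = 87y^2 + 58.

Convert to polar (x = r cos θ, y = r sin θ, dA = r dr dθ); the integrand becomes 87r^2sin(θ)^2 + 58, so

    ∬_D (curl F)_z dA = ∫_0^{2π} ∫_0^{1} (87r^2sin(θ)^2 + 58) · r dr dθ.

Inner (r from 0 to 1): 87sin(θ)^2/4 + 29.
Outer (θ from 0 to 2π): 319π/4.

Therefore ∮_C F · dr = 319π/4.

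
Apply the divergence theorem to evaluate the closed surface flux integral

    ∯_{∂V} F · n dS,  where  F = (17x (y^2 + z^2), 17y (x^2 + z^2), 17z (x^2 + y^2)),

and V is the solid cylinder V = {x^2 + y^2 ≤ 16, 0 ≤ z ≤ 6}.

By the divergence theorem,

    ∯_{∂V} F · n dS = ∭_V (∇ · F) dV.

Compute the divergence:
    ∇ · F = ∂F_x/∂x + ∂F_y/∂y + ∂F_z/∂z = 17y^2 + 17z^2 + 17x^2 + 17z^2 + 17x^2 + 17y^2 = 34x^2 + 34y^2 + 34z^2.

In cylindrical coordinates, x = r cos(θ), y = r sin(θ), z = z, dV = r dr dθ dz, with 0 ≤ r ≤ 4, 0 ≤ θ ≤ 2π, 0 ≤ z ≤ 6.

The integrand, after substitution and multiplying by the volume element, becomes (34r^2 + 34z^2) · r, so

    ∭_V (∇·F) dV = ∫_0^{2π} ∫_0^{4} ∫_0^{6} (34r^2 + 34z^2) · r dz dr dθ.

Inner (z from 0 to 6): 204r (r^2 + 12).
Middle (r from 0 to 4): 32640.
Outer (θ from 0 to 2π): 65280π.

Therefore ∯_{∂V} F · n dS = 65280π.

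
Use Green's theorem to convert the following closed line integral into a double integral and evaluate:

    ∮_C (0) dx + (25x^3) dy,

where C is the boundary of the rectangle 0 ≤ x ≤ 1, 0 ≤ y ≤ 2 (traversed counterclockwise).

Green's theorem converts the closed line integral into a double integral over the enclosed region D:

    ∮_C P dx + Q dy = ∬_D (∂Q/∂x - ∂P/∂y) dA.

Here P = 0, Q = 25x^3, so

    ∂Q/∂x = 75x^2,    ∂P/∂y = 0,
    ∂Q/∂x - ∂P/∂y = 75x^2.

D is the region 0 ≤ x ≤ 1, 0 ≤ y ≤ 2. Evaluating the double integral:

    ∬_D (75x^2) dA = ∫_0^{1} ∫_0^{2} (75x^2) dy dx.

Inner (y from 0 to 2): 150x^2.
Outer (x from 0 to 1): 50.

Therefore ∮_C P dx + Q dy = 50.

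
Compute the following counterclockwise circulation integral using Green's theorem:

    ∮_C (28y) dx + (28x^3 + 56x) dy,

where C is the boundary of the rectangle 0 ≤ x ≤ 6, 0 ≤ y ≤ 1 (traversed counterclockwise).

Green's theorem converts the closed line integral into a double integral over the enclosed region D:

    ∮_C P dx + Q dy = ∬_D (∂Q/∂x - ∂P/∂y) dA.

Here P = 28y, Q = 28x^3 + 56x, so

    ∂Q/∂x = 84x^2 + 56,    ∂P/∂y = 28,
    ∂Q/∂x - ∂P/∂y = 84x^2 + 28.

D is the region 0 ≤ x ≤ 6, 0 ≤ y ≤ 1. Evaluating the double integral:

    ∬_D (84x^2 + 28) dA = ∫_0^{6} ∫_0^{1} (84x^2 + 28) dy dx.

Inner (y from 0 to 1): 84x^2 + 28.
Outer (x from 0 to 6): 6216.

Therefore ∮_C P dx + Q dy = 6216.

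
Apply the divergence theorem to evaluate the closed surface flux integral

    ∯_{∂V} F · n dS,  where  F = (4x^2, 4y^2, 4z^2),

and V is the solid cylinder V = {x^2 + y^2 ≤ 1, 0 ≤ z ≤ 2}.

By the divergence theorem,

    ∯_{∂V} F · n dS = ∭_V (∇ · F) dV.

Compute the divergence:
    ∇ · F = ∂F_x/∂x + ∂F_y/∂y + ∂F_z/∂z = 8x + 8y + 8z.

In cylindrical coordinates, x = r cos(θ), y = r sin(θ), z = z, dV = r dr dθ dz, with 0 ≤ r ≤ 1, 0 ≤ θ ≤ 2π, 0 ≤ z ≤ 2.

The integrand, after substitution and multiplying by the volume element, becomes (8sqrt(2)r sin(θ + π/4) + 8z) · r, so

    ∭_V (∇·F) dV = ∫_0^{2π} ∫_0^{1} ∫_0^{2} (8sqrt(2)r sin(θ + π/4) + 8z) · r dz dr dθ.

Inner (z from 0 to 2): 16r (sqrt(2)r sin(θ + π/4) + 1).
Middle (r from 0 to 1): 16sqrt(2)sin(θ + π/4)/3 + 8.
Outer (θ from 0 to 2π): 16π.

Therefore ∯_{∂V} F · n dS = 16π.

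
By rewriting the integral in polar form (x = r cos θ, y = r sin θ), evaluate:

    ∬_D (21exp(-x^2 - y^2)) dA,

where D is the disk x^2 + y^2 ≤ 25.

The region D is 0 ≤ r ≤ 5, 0 ≤ θ ≤ 2π in polar coordinates, where x = r cos(θ), y = r sin(θ), and dA = r dr dθ.

Under the substitution, the integrand becomes 21exp(-r^2), so

    ∬_D (21exp(-x^2 - y^2)) dA = ∫_{0}^{2π} ∫_{0}^{5} (21exp(-r^2)) · r dr dθ.

Inner integral (in r): ∫_{0}^{5} (21exp(-r^2)) · r dr = 21/2 - 21exp(-25)/2.

Outer integral (in θ): ∫_{0}^{2π} (21/2 - 21exp(-25)/2) dθ = -21π exp(-25) + 21π.

Therefore ∬_D (21exp(-x^2 - y^2)) dA = -21π exp(-25) + 21π.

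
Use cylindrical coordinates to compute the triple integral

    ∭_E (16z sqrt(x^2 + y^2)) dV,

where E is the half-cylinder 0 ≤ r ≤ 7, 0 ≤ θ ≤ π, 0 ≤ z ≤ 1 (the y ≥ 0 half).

In cylindrical coordinates, x = r cos(θ), y = r sin(θ), z = z, and dV = r dr dθ dz.

The integrand becomes 16r z, so

    ∭_E (16z sqrt(x^2 + y^2)) dV = ∫_{0}^{π} ∫_{0}^{7} ∫_{0}^{1} (16r z) · r dz dr dθ.

Inner (z): 8r^2.
Middle (r from 0 to 7): 2744/3.
Outer (θ): 2744π/3.

Therefore the triple integral equals 2744π/3.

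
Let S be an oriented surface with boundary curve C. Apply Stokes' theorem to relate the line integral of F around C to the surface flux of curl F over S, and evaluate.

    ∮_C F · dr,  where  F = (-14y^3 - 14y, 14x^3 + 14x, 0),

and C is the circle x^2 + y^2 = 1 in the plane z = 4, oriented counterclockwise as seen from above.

Let S be the flat disk x^2 + y^2 ≤ 1 in the plane z = 4, with upward unit normal n̂ = ẑ. By Stokes' theorem,

    ∮_C F · dr = ∬_S (∇ × F) · n̂ dS = ∬_D (curl F)_z dA,

where D is the disk x^2 + y^2 ≤ 1.

Compute the curl of F = (-14y^3 - 14y, 14x^3 + 14x, 0):
    (∇ × F)_x = ∂F_z/∂y - ∂F_y/∂z = 0,
    (∇ × F)_y = ∂F_x/∂z - ∂F_z/∂x = 0,
    (∇ × F)_z = ∂F_y/∂x - ∂F_x/∂y = 42x^2 + 42y^2 + 28.

On z = 4, (curl F)_z = 42x^2 + 42y^2 + 28.

Convert to polar (x = r cos θ, y = r sin θ, dA = r dr dθ); the integrand becomes 42r^2 + 28, so

    ∬_D (curl F)_z dA = ∫_0^{2π} ∫_0^{1} (42r^2 + 28) · r dr dθ.

Inner (r from 0 to 1): 49/2.
Outer (θ from 0 to 2π): 49π.

Therefore ∮_C F · dr = 49π.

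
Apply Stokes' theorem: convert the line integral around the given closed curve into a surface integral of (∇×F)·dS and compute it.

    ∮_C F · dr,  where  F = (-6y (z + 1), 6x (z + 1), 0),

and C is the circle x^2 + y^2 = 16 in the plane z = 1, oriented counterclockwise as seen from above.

Let S be the flat disk x^2 + y^2 ≤ 16 in the plane z = 1, with upward unit normal n̂ = ẑ. By Stokes' theorem,

    ∮_C F · dr = ∬_S (∇ × F) · n̂ dS = ∬_D (curl F)_z dA,

where D is the disk x^2 + y^2 ≤ 16.

Compute the curl of F = (-6y (z + 1), 6x (z + 1), 0):
    (∇ × F)_x = ∂F_z/∂y - ∂F_y/∂z = -6x,
    (∇ × F)_y = ∂F_x/∂z - ∂F_z/∂x = -6y,
    (∇ × F)_z = ∂F_y/∂x - ∂F_x/∂y = 12z + 12.

On z = 1, (curl F)_z = 24.

Convert to polar (x = r cos θ, y = r sin θ, dA = r dr dθ); the integrand becomes 24, so

    ∬_D (curl F)_z dA = ∫_0^{2π} ∫_0^{4} (24) · r dr dθ.

Inner (r from 0 to 4): 192.
Outer (θ from 0 to 2π): 384π.

Therefore ∮_C F · dr = 384π.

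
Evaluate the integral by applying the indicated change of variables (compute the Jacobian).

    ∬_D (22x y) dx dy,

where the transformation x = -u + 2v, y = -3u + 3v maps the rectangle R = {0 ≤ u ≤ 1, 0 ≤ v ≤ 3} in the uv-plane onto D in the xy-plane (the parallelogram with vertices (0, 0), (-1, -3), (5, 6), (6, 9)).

Compute the Jacobian determinant of (x, y) with respect to (u, v):

    ∂(x,y)/∂(u,v) = | -1  2 | = (-1)(3) - (2)(-3) = 3.
                   | -3  3 |

Its absolute value is |J| = 3 (the area scaling factor).

Substituting x = -u + 2v, y = -3u + 3v into the integrand,

    22x y → 66u^2 - 198u v + 132v^2,

so the integral becomes

    ∬_R (66u^2 - 198u v + 132v^2) · |J| du dv = ∫_0^1 ∫_0^3 (198u^2 - 594u v + 396v^2) dv du.

Inner (v): 594u^2 - 2673u + 3564.
Outer (u): 4851/2.

Therefore ∬_D (22x y) dx dy = 4851/2.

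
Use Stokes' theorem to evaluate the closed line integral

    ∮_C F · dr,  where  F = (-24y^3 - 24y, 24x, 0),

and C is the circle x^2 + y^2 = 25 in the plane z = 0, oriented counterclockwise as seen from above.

Let S be the flat disk x^2 + y^2 ≤ 25 in the plane z = 0, with upward unit normal n̂ = ẑ. By Stokes' theorem,

    ∮_C F · dr = ∬_S (∇ × F) · n̂ dS = ∬_D (curl F)_z dA,

where D is the disk x^2 + y^2 ≤ 25.

Compute the curl of F = (-24y^3 - 24y, 24x, 0):
    (∇ × F)_x = ∂F_z/∂y - ∂F_y/∂z = 0,
    (∇ × F)_y = ∂F_x/∂z - ∂F_z/∂x = 0,
    (∇ × F)_z = ∂F_y/∂x - ∂F_x/∂y = 72y^2 + 48.

On z = 0, (curl F)_z = 72y^2 + 48.

Convert to polar (x = r cos θ, y = r sin θ, dA = r dr dθ); the integrand becomes 72r^2sin(θ)^2 + 48, so

    ∬_D (curl F)_z dA = ∫_0^{2π} ∫_0^{5} (72r^2sin(θ)^2 + 48) · r dr dθ.

Inner (r from 0 to 5): 11250sin(θ)^2 + 600.
Outer (θ from 0 to 2π): 12450π.

Therefore ∮_C F · dr = 12450π.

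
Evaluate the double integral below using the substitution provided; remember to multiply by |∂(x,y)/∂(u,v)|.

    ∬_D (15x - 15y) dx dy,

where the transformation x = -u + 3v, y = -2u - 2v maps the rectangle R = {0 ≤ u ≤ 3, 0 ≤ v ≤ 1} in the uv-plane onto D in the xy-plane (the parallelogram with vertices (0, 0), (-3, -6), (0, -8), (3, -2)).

Compute the Jacobian determinant of (x, y) with respect to (u, v):

    ∂(x,y)/∂(u,v) = | -1  3 | = (-1)(-2) - (3)(-2) = 8.
                   | -2  -2 |

Its absolute value is |J| = 8 (the area scaling factor).

Substituting x = -u + 3v, y = -2u - 2v into the integrand,

    15x - 15y → 15u + 75v,

so the integral becomes

    ∬_R (15u + 75v) · |J| du dv = ∫_0^3 ∫_0^1 (120u + 600v) dv du.

Inner (v): 120u + 300.
Outer (u): 1440.

Therefore ∬_D (15x - 15y) dx dy = 1440.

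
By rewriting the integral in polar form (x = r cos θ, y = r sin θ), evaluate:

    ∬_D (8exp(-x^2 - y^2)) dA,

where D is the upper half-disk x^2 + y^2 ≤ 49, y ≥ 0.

The region D is 0 ≤ r ≤ 7, 0 ≤ θ ≤ π in polar coordinates, where x = r cos(θ), y = r sin(θ), and dA = r dr dθ.

Under the substitution, the integrand becomes 8exp(-r^2), so

    ∬_D (8exp(-x^2 - y^2)) dA = ∫_{0}^{π} ∫_{0}^{7} (8exp(-r^2)) · r dr dθ.

Inner integral (in r): ∫_{0}^{7} (8exp(-r^2)) · r dr = 4 - 4exp(-49).

Outer integral (in θ): ∫_{0}^{π} (4 - 4exp(-49)) dθ = -4π exp(-49) + 4π.

Therefore ∬_D (8exp(-x^2 - y^2)) dA = -4π exp(-49) + 4π.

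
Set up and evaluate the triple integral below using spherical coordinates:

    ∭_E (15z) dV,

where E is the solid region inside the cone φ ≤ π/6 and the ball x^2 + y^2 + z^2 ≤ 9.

In spherical coordinates, x = ρ sin(φ) cos(θ), y = ρ sin(φ) sin(θ), z = ρ cos(φ), and dV = ρ^2 sin(φ) dρ dφ dθ.

The integrand becomes 15ρ cos(φ), so

    ∭_E (15z) dV = ∫_{0}^{2π} ∫_{0}^{π/6} ∫_{0}^{3} (15ρ cos(φ)) · ρ^2 sin(φ) dρ dφ dθ.

Inner (ρ): 1215sin(2φ)/8.
Middle (φ): 1215/32.
Outer (θ): 1215π/16.

Therefore the triple integral equals 1215π/16.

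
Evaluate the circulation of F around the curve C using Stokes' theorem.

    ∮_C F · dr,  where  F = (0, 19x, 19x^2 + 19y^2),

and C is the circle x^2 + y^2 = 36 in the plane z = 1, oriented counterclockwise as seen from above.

Let S be the flat disk x^2 + y^2 ≤ 36 in the plane z = 1, with upward unit normal n̂ = ẑ. By Stokes' theorem,

    ∮_C F · dr = ∬_S (∇ × F) · n̂ dS = ∬_D (curl F)_z dA,

where D is the disk x^2 + y^2 ≤ 36.

Compute the curl of F = (0, 19x, 19x^2 + 19y^2):
    (∇ × F)_x = ∂F_z/∂y - ∂F_y/∂z = 38y,
    (∇ × F)_y = ∂F_x/∂z - ∂F_z/∂x = -38x,
    (∇ × F)_z = ∂F_y/∂x - ∂F_x/∂y = 19.

On z = 1, (curl F)_z = 19.

Convert to polar (x = r cos θ, y = r sin θ, dA = r dr dθ); the integrand becomes 19, so

    ∬_D (curl F)_z dA = ∫_0^{2π} ∫_0^{6} (19) · r dr dθ.

Inner (r from 0 to 6): 342.
Outer (θ from 0 to 2π): 684π.

Therefore ∮_C F · dr = 684π.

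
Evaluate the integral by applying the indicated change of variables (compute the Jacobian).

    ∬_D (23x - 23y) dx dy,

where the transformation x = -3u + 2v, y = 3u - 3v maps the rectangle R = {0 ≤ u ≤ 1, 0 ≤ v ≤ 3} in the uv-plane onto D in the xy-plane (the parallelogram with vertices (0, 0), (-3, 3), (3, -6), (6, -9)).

Compute the Jacobian determinant of (x, y) with respect to (u, v):

    ∂(x,y)/∂(u,v) = | -3  2 | = (-3)(-3) - (2)(3) = 3.
                   | 3  -3 |

Its absolute value is |J| = 3 (the area scaling factor).

Substituting x = -3u + 2v, y = 3u - 3v into the integrand,

    23x - 23y → -138u + 115v,

so the integral becomes

    ∬_R (-138u + 115v) · |J| du dv = ∫_0^1 ∫_0^3 (-414u + 345v) dv du.

Inner (v): 3105/2 - 1242u.
Outer (u): 1863/2.

Therefore ∬_D (23x - 23y) dx dy = 1863/2.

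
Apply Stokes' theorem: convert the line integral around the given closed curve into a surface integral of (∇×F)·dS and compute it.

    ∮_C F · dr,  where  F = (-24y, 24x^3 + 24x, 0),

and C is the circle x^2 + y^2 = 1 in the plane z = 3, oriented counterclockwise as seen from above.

Let S be the flat disk x^2 + y^2 ≤ 1 in the plane z = 3, with upward unit normal n̂ = ẑ. By Stokes' theorem,

    ∮_C F · dr = ∬_S (∇ × F) · n̂ dS = ∬_D (curl F)_z dA,

where D is the disk x^2 + y^2 ≤ 1.

Compute the curl of F = (-24y, 24x^3 + 24x, 0):
    (∇ × F)_x = ∂F_z/∂y - ∂F_y/∂z = 0,
    (∇ × F)_y = ∂F_x/∂z - ∂F_z/∂x = 0,
    (∇ × F)_z = ∂F_y/∂x - ∂F_x/∂y = 72x^2 + 48.

On z = 3, (curl F)_z = 72x^2 + 48.

Convert to polar (x = r cos θ, y = r sin θ, dA = r dr dθ); the integrand becomes 72r^2cos(θ)^2 + 48, so

    ∬_D (curl F)_z dA = ∫_0^{2π} ∫_0^{1} (72r^2cos(θ)^2 + 48) · r dr dθ.

Inner (r from 0 to 1): 18cos(θ)^2 + 24.
Outer (θ from 0 to 2π): 66π.

Therefore ∮_C F · dr = 66π.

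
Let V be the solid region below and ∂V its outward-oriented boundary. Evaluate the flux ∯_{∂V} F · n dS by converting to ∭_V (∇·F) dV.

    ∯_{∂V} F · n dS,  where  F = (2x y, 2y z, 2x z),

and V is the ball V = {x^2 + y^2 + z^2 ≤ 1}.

By the divergence theorem,

    ∯_{∂V} F · n dS = ∭_V (∇ · F) dV.

Compute the divergence:
    ∇ · F = ∂F_x/∂x + ∂F_y/∂y + ∂F_z/∂z = 2y + 2z + 2x = 2x + 2y + 2z.

In spherical coordinates, x = ρ sin(φ) cos(θ), y = ρ sin(φ) sin(θ), z = ρ cos(φ), dV = ρ^2 sin(φ) dρ dφ dθ, with 0 ≤ ρ ≤ 1, 0 ≤ φ ≤ π, 0 ≤ θ ≤ 2π.

The integrand, after substitution and multiplying by the volume element, becomes (2ρ (sqrt(2)sin(φ)sin(θ + π/4) + cos(φ))) · ρ^2 sin(φ), so

    ∭_V (∇·F) dV = ∫_0^{2π} ∫_0^{π} ∫_0^{1} (2ρ (sqrt(2)sin(φ)sin(θ + π/4) + cos(φ))) · ρ^2 sin(φ) dρ dφ dθ.

Inner (ρ from 0 to 1): (sqrt(2)sin(φ)sin(θ + π/4) + cos(φ))sin(φ)/2.
Middle (φ from 0 to π): sqrt(2)π sin(θ + π/4)/4.
Outer (θ from 0 to 2π): 0.

Therefore ∯_{∂V} F · n dS = 0.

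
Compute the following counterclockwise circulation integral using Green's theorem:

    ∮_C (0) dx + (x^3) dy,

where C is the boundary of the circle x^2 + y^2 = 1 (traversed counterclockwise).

Green's theorem converts the closed line integral into a double integral over the enclosed region D:

    ∮_C P dx + Q dy = ∬_D (∂Q/∂x - ∂P/∂y) dA.

Here P = 0, Q = x^3, so

    ∂Q/∂x = 3x^2,    ∂P/∂y = 0,
    ∂Q/∂x - ∂P/∂y = 3x^2.

D is the region x^2 + y^2 ≤ 1. Evaluating the double integral:

In polar coordinates (x = r cos θ, y = r sin θ, dA = r dr dθ) the integrand becomes 3r^2cos(θ)^2, so

    ∬_D (3x^2) dA = ∫_0^{2π} ∫_0^{1} (3r^2cos(θ)^2) · r dr dθ.

Inner (r from 0 to 1): 3cos(θ)^2/4.
Outer (θ from 0 to 2π): 3π/4.

Therefore ∮_C P dx + Q dy = 3π/4.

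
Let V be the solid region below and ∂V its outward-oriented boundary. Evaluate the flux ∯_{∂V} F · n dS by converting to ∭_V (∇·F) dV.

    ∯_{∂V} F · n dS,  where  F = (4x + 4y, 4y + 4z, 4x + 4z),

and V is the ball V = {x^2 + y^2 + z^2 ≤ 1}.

By the divergence theorem,

    ∯_{∂V} F · n dS = ∭_V (∇ · F) dV.

Compute the divergence:
    ∇ · F = ∂F_x/∂x + ∂F_y/∂y + ∂F_z/∂z = 4 + 4 + 4 = 12.

In spherical coordinates, x = ρ sin(φ) cos(θ), y = ρ sin(φ) sin(θ), z = ρ cos(φ), dV = ρ^2 sin(φ) dρ dφ dθ, with 0 ≤ ρ ≤ 1, 0 ≤ φ ≤ π, 0 ≤ θ ≤ 2π.

The integrand, after substitution and multiplying by the volume element, becomes (12) · ρ^2 sin(φ), so

    ∭_V (∇·F) dV = ∫_0^{2π} ∫_0^{π} ∫_0^{1} (12) · ρ^2 sin(φ) dρ dφ dθ.

Inner (ρ from 0 to 1): 4sin(φ).
Middle (φ from 0 to π): 8.
Outer (θ from 0 to 2π): 16π.

Therefore ∯_{∂V} F · n dS = 16π.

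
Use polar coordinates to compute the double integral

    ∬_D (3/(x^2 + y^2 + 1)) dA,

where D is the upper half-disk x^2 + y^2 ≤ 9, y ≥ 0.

The region D is 0 ≤ r ≤ 3, 0 ≤ θ ≤ π in polar coordinates, where x = r cos(θ), y = r sin(θ), and dA = r dr dθ.

Under the substitution, the integrand becomes 3/(r^2 + 1), so

    ∬_D (3/(x^2 + y^2 + 1)) dA = ∫_{0}^{π} ∫_{0}^{3} (3/(r^2 + 1)) · r dr dθ.

Inner integral (in r): ∫_{0}^{3} (3/(r^2 + 1)) · r dr = 3log(10)/2.

Outer integral (in θ): ∫_{0}^{π} (3log(10)/2) dθ = 3π log(10)/2.

Therefore ∬_D (3/(x^2 + y^2 + 1)) dA = 3π log(10)/2.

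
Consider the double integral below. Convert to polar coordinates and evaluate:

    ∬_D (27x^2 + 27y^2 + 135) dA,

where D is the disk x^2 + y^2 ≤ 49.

The region D is 0 ≤ r ≤ 7, 0 ≤ θ ≤ 2π in polar coordinates, where x = r cos(θ), y = r sin(θ), and dA = r dr dθ.

Under the substitution, the integrand becomes 27r^2 + 135, so

    ∬_D (27x^2 + 27y^2 + 135) dA = ∫_{0}^{2π} ∫_{0}^{7} (27r^2 + 135) · r dr dθ.

Inner integral (in r): ∫_{0}^{7} (27r^2 + 135) · r dr = 78057/4.

Outer integral (in θ): ∫_{0}^{2π} (78057/4) dθ = 78057π/2.

Therefore ∬_D (27x^2 + 27y^2 + 135) dA = 78057π/2.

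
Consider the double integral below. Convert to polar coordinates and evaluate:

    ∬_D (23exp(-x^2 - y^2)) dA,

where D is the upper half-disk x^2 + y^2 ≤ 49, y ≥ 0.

The region D is 0 ≤ r ≤ 7, 0 ≤ θ ≤ π in polar coordinates, where x = r cos(θ), y = r sin(θ), and dA = r dr dθ.

Under the substitution, the integrand becomes 23exp(-r^2), so

    ∬_D (23exp(-x^2 - y^2)) dA = ∫_{0}^{π} ∫_{0}^{7} (23exp(-r^2)) · r dr dθ.

Inner integral (in r): ∫_{0}^{7} (23exp(-r^2)) · r dr = 23/2 - 23exp(-49)/2.

Outer integral (in θ): ∫_{0}^{π} (23/2 - 23exp(-49)/2) dθ = -23π (1 - exp(49))exp(-49)/2.

Therefore ∬_D (23exp(-x^2 - y^2)) dA = -23π (1 - exp(49))exp(-49)/2.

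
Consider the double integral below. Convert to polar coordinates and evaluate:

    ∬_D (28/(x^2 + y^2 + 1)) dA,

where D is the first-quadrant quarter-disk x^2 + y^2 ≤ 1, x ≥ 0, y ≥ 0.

The region D is 0 ≤ r ≤ 1, 0 ≤ θ ≤ π/2 in polar coordinates, where x = r cos(θ), y = r sin(θ), and dA = r dr dθ.

Under the substitution, the integrand becomes 28/(r^2 + 1), so

    ∬_D (28/(x^2 + y^2 + 1)) dA = ∫_{0}^{π/2} ∫_{0}^{1} (28/(r^2 + 1)) · r dr dθ.

Inner integral (in r): ∫_{0}^{1} (28/(r^2 + 1)) · r dr = log(16384).

Outer integral (in θ): ∫_{0}^{π/2} (log(16384)) dθ = 7π log(2).

Therefore ∬_D (28/(x^2 + y^2 + 1)) dA = 7π log(2).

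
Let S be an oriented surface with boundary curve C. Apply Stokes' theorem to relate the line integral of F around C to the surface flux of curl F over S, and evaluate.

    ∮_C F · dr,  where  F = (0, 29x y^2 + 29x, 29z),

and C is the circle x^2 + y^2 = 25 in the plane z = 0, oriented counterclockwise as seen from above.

Let S be the flat disk x^2 + y^2 ≤ 25 in the plane z = 0, with upward unit normal n̂ = ẑ. By Stokes' theorem,

    ∮_C F · dr = ∬_S (∇ × F) · n̂ dS = ∬_D (curl F)_z dA,

where D is the disk x^2 + y^2 ≤ 25.

Compute the curl of F = (0, 29x y^2 + 29x, 29z):
    (∇ × F)_x = ∂F_z/∂y - ∂F_y/∂z = 0,
    (∇ × F)_y = ∂F_x/∂z - ∂F_z/∂x = 0,
    (∇ × F)_z = ∂F_y/∂x - ∂F_x/∂y = 29y^2 + 29.

On z = 0, (curl F)_z = 29y^2 + 29.

Convert to polar (x = r cos θ, y = r sin θ, dA = r dr dθ); the integrand becomes 29r^2sin(θ)^2 + 29, so

    ∬_D (curl F)_z dA = ∫_0^{2π} ∫_0^{5} (29r^2sin(θ)^2 + 29) · r dr dθ.

Inner (r from 0 to 5): 18125sin(θ)^2/4 + 725/2.
Outer (θ from 0 to 2π): 21025π/4.

Therefore ∮_C F · dr = 21025π/4.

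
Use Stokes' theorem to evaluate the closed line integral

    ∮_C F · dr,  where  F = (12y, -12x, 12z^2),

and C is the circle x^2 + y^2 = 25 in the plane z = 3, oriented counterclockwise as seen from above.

Let S be the flat disk x^2 + y^2 ≤ 25 in the plane z = 3, with upward unit normal n̂ = ẑ. By Stokes' theorem,

    ∮_C F · dr = ∬_S (∇ × F) · n̂ dS = ∬_D (curl F)_z dA,

where D is the disk x^2 + y^2 ≤ 25.

Compute the curl of F = (12y, -12x, 12z^2):
    (∇ × F)_x = ∂F_z/∂y - ∂F_y/∂z = 0,
    (∇ × F)_y = ∂F_x/∂z - ∂F_z/∂x = 0,
    (∇ × F)_z = ∂F_y/∂x - ∂F_x/∂y = -24.

On z = 3, (curl F)_z = -24.

Convert to polar (x = r cos θ, y = r sin θ, dA = r dr dθ); the integrand becomes -24, so

    ∬_D (curl F)_z dA = ∫_0^{2π} ∫_0^{5} (-24) · r dr dθ.

Inner (r from 0 to 5): -300.
Outer (θ from 0 to 2π): -600π.

Therefore ∮_C F · dr = -600π.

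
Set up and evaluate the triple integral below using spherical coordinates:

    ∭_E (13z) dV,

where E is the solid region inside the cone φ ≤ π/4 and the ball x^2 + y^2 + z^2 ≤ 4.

In spherical coordinates, x = ρ sin(φ) cos(θ), y = ρ sin(φ) sin(θ), z = ρ cos(φ), and dV = ρ^2 sin(φ) dρ dφ dθ.

The integrand becomes 13ρ cos(φ), so

    ∭_E (13z) dV = ∫_{0}^{2π} ∫_{0}^{π/4} ∫_{0}^{2} (13ρ cos(φ)) · ρ^2 sin(φ) dρ dφ dθ.

Inner (ρ): 26sin(2φ).
Middle (φ): 13.
Outer (θ): 26π.

Therefore the triple integral equals 26π.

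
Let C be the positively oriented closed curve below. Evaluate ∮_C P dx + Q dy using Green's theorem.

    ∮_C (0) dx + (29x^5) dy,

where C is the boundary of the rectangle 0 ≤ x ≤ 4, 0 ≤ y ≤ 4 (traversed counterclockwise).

Green's theorem converts the closed line integral into a double integral over the enclosed region D:

    ∮_C P dx + Q dy = ∬_D (∂Q/∂x - ∂P/∂y) dA.

Here P = 0, Q = 29x^5, so

    ∂Q/∂x = 145x^4,    ∂P/∂y = 0,
    ∂Q/∂x - ∂P/∂y = 145x^4.

D is the region 0 ≤ x ≤ 4, 0 ≤ y ≤ 4. Evaluating the double integral:

    ∬_D (145x^4) dA = ∫_0^{4} ∫_0^{4} (145x^4) dy dx.

Inner (y from 0 to 4): 580x^4.
Outer (x from 0 to 4): 118784.

Therefore ∮_C P dx + Q dy = 118784.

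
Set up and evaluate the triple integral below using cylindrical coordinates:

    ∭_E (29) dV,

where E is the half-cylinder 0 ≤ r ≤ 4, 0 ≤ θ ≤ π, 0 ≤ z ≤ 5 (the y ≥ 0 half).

In cylindrical coordinates, x = r cos(θ), y = r sin(θ), z = z, and dV = r dr dθ dz.

The integrand becomes 29, so

    ∭_E (29) dV = ∫_{0}^{π} ∫_{0}^{4} ∫_{0}^{5} (29) · r dz dr dθ.

Inner (z): 145r.
Middle (r from 0 to 4): 1160.
Outer (θ): 1160π.

Therefore the triple integral equals 1160π.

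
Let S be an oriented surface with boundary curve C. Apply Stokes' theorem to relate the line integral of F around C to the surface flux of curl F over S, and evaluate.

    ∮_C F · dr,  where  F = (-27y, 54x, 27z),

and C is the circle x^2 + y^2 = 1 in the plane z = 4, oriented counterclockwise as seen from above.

Let S be the flat disk x^2 + y^2 ≤ 1 in the plane z = 4, with upward unit normal n̂ = ẑ. By Stokes' theorem,

    ∮_C F · dr = ∬_S (∇ × F) · n̂ dS = ∬_D (curl F)_z dA,

where D is the disk x^2 + y^2 ≤ 1.

Compute the curl of F = (-27y, 54x, 27z):
    (∇ × F)_x = ∂F_z/∂y - ∂F_y/∂z = 0,
    (∇ × F)_y = ∂F_x/∂z - ∂F_z/∂x = 0,
    (∇ × F)_z = ∂F_y/∂x - ∂F_x/∂y = 81.

On z = 4, (curl F)_z = 81.

Convert to polar (x = r cos θ, y = r sin θ, dA = r dr dθ); the integrand becomes 81, so

    ∬_D (curl F)_z dA = ∫_0^{2π} ∫_0^{1} (81) · r dr dθ.

Inner (r from 0 to 1): 81/2.
Outer (θ from 0 to 2π): 81π.

Therefore ∮_C F · dr = 81π.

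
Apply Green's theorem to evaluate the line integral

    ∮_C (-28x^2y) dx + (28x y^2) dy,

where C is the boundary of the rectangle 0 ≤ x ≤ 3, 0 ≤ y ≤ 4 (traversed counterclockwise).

Green's theorem converts the closed line integral into a double integral over the enclosed region D:

    ∮_C P dx + Q dy = ∬_D (∂Q/∂x - ∂P/∂y) dA.

Here P = -28x^2y, Q = 28x y^2, so

    ∂Q/∂x = 28y^2,    ∂P/∂y = -28x^2,
    ∂Q/∂x - ∂P/∂y = 28x^2 + 28y^2.

D is the region 0 ≤ x ≤ 3, 0 ≤ y ≤ 4. Evaluating the double integral:

    ∬_D (28x^2 + 28y^2) dA = ∫_0^{3} ∫_0^{4} (28x^2 + 28y^2) dy dx.

Inner (y from 0 to 4): 112x^2 + 1792/3.
Outer (x from 0 to 3): 2800.

Therefore ∮_C P dx + Q dy = 2800.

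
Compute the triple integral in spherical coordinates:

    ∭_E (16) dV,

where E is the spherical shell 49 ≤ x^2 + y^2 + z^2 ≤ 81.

In spherical coordinates, x = ρ sin(φ) cos(θ), y = ρ sin(φ) sin(θ), z = ρ cos(φ), and dV = ρ^2 sin(φ) dρ dφ dθ.

The integrand becomes 16, so

    ∭_E (16) dV = ∫_{0}^{2π} ∫_{0}^{π} ∫_{7}^{9} (16) · ρ^2 sin(φ) dρ dφ dθ.

Inner (ρ): 6176sin(φ)/3.
Middle (φ): 12352/3.
Outer (θ): 24704π/3.

Therefore the triple integral equals 24704π/3.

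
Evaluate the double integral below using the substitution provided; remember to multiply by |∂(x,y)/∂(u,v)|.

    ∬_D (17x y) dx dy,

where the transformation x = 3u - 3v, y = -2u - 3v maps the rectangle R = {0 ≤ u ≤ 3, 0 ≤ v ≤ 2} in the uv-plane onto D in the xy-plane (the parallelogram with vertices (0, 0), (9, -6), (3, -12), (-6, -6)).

Compute the Jacobian determinant of (x, y) with respect to (u, v):

    ∂(x,y)/∂(u,v) = | 3  -3 | = (3)(-3) - (-3)(-2) = -15.
                   | -2  -3 |

Its absolute value is |J| = 15 (the area scaling factor).

Substituting x = 3u - 3v, y = -2u - 3v into the integrand,

    17x y → -102u^2 - 51u v + 153v^2,

so the integral becomes

    ∬_R (-102u^2 - 51u v + 153v^2) · |J| du dv = ∫_0^3 ∫_0^2 (-1530u^2 - 765u v + 2295v^2) dv du.

Inner (v): -3060u^2 - 1530u + 6120.
Outer (u): -16065.

Therefore ∬_D (17x y) dx dy = -16065.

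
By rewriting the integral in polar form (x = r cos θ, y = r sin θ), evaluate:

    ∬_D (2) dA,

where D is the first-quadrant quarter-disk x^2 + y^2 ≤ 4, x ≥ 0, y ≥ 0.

The region D is 0 ≤ r ≤ 2, 0 ≤ θ ≤ π/2 in polar coordinates, where x = r cos(θ), y = r sin(θ), and dA = r dr dθ.

Under the substitution, the integrand becomes 2, so

    ∬_D (2) dA = ∫_{0}^{π/2} ∫_{0}^{2} (2) · r dr dθ.

Inner integral (in r): ∫_{0}^{2} (2) · r dr = 4.

Outer integral (in θ): ∫_{0}^{π/2} (4) dθ = 2π.

Therefore ∬_D (2) dA = 2π.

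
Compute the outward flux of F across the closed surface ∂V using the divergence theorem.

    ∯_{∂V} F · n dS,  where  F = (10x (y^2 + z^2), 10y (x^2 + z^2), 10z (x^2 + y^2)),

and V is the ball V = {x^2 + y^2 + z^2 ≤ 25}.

By the divergence theorem,

    ∯_{∂V} F · n dS = ∭_V (∇ · F) dV.

Compute the divergence:
    ∇ · F = ∂F_x/∂x + ∂F_y/∂y + ∂F_z/∂z = 10y^2 + 10z^2 + 10x^2 + 10z^2 + 10x^2 + 10y^2 = 20x^2 + 20y^2 + 20z^2.

In spherical coordinates, x = ρ sin(φ) cos(θ), y = ρ sin(φ) sin(θ), z = ρ cos(φ), dV = ρ^2 sin(φ) dρ dφ dθ, with 0 ≤ ρ ≤ 5, 0 ≤ φ ≤ π, 0 ≤ θ ≤ 2π.

The integrand, after substitution and multiplying by the volume element, becomes (20ρ^2) · ρ^2 sin(φ), so

    ∭_V (∇·F) dV = ∫_0^{2π} ∫_0^{π} ∫_0^{5} (20ρ^2) · ρ^2 sin(φ) dρ dφ dθ.

Inner (ρ from 0 to 5): 12500sin(φ).
Middle (φ from 0 to π): 25000.
Outer (θ from 0 to 2π): 50000π.

Therefore ∯_{∂V} F · n dS = 50000π.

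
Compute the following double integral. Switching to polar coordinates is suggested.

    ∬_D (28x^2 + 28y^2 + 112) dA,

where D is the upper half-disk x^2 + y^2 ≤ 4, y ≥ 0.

The region D is 0 ≤ r ≤ 2, 0 ≤ θ ≤ π in polar coordinates, where x = r cos(θ), y = r sin(θ), and dA = r dr dθ.

Under the substitution, the integrand becomes 28r^2 + 112, so

    ∬_D (28x^2 + 28y^2 + 112) dA = ∫_{0}^{π} ∫_{0}^{2} (28r^2 + 112) · r dr dθ.

Inner integral (in r): ∫_{0}^{2} (28r^2 + 112) · r dr = 336.

Outer integral (in θ): ∫_{0}^{π} (336) dθ = 336π.

Therefore ∬_D (28x^2 + 28y^2 + 112) dA = 336π.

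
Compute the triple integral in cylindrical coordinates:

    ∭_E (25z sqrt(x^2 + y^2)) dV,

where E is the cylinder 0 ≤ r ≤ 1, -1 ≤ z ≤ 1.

In cylindrical coordinates, x = r cos(θ), y = r sin(θ), z = z, and dV = r dr dθ dz.

The integrand becomes 25r z, so

    ∭_E (25z sqrt(x^2 + y^2)) dV = ∫_{0}^{2π} ∫_{0}^{1} ∫_{-1}^{1} (25r z) · r dz dr dθ.

Inner (z): 0.
Middle (r from 0 to 1): 0.
Outer (θ): 0.

Therefore the triple integral equals 0.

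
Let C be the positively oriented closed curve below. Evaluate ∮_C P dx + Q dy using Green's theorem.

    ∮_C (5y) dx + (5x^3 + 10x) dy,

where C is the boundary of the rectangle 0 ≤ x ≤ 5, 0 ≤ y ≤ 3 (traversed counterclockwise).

Green's theorem converts the closed line integral into a double integral over the enclosed region D:

    ∮_C P dx + Q dy = ∬_D (∂Q/∂x - ∂P/∂y) dA.

Here P = 5y, Q = 5x^3 + 10x, so

    ∂Q/∂x = 15x^2 + 10,    ∂P/∂y = 5,
    ∂Q/∂x - ∂P/∂y = 15x^2 + 5.

D is the region 0 ≤ x ≤ 5, 0 ≤ y ≤ 3. Evaluating the double integral:

    ∬_D (15x^2 + 5) dA = ∫_0^{5} ∫_0^{3} (15x^2 + 5) dy dx.

Inner (y from 0 to 3): 45x^2 + 15.
Outer (x from 0 to 5): 1950.

Therefore ∮_C P dx + Q dy = 1950.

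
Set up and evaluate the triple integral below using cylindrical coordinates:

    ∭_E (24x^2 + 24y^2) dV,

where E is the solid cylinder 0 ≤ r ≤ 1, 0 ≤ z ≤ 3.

In cylindrical coordinates, x = r cos(θ), y = r sin(θ), z = z, and dV = r dr dθ dz.

The integrand becomes 24r^2, so

    ∭_E (24x^2 + 24y^2) dV = ∫_{0}^{2π} ∫_{0}^{1} ∫_{0}^{3} (24r^2) · r dz dr dθ.

Inner (z): 72r^3.
Middle (r from 0 to 1): 18.
Outer (θ): 36π.

Therefore the triple integral equals 36π.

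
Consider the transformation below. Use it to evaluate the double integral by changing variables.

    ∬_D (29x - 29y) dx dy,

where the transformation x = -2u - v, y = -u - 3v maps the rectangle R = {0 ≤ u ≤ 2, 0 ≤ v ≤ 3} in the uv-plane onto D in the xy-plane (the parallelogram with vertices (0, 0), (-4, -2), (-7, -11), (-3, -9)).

Compute the Jacobian determinant of (x, y) with respect to (u, v):

    ∂(x,y)/∂(u,v) = | -2  -1 | = (-2)(-3) - (-1)(-1) = 5.
                   | -1  -3 |

Its absolute value is |J| = 5 (the area scaling factor).

Substituting x = -2u - v, y = -u - 3v into the integrand,

    29x - 29y → -29u + 58v,

so the integral becomes

    ∬_R (-29u + 58v) · |J| du dv = ∫_0^2 ∫_0^3 (-145u + 290v) dv du.

Inner (v): 1305 - 435u.
Outer (u): 1740.

Therefore ∬_D (29x - 29y) dx dy = 1740.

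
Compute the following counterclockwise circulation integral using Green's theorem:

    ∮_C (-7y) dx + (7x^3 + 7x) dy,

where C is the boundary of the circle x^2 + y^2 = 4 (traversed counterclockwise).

Green's theorem converts the closed line integral into a double integral over the enclosed region D:

    ∮_C P dx + Q dy = ∬_D (∂Q/∂x - ∂P/∂y) dA.

Here P = -7y, Q = 7x^3 + 7x, so

    ∂Q/∂x = 21x^2 + 7,    ∂P/∂y = -7,
    ∂Q/∂x - ∂P/∂y = 21x^2 + 14.

D is the region x^2 + y^2 ≤ 4. Evaluating the double integral:

In polar coordinates (x = r cos θ, y = r sin θ, dA = r dr dθ) the integrand becomes 21r^2cos(θ)^2 + 14, so

    ∬_D (21x^2 + 14) dA = ∫_0^{2π} ∫_0^{2} (21r^2cos(θ)^2 + 14) · r dr dθ.

Inner (r from 0 to 2): 84cos(θ)^2 + 28.
Outer (θ from 0 to 2π): 140π.

Therefore ∮_C P dx + Q dy = 140π.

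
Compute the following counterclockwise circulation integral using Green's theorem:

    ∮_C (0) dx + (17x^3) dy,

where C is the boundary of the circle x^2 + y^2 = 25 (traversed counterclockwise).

Green's theorem converts the closed line integral into a double integral over the enclosed region D:

    ∮_C P dx + Q dy = ∬_D (∂Q/∂x - ∂P/∂y) dA.

Here P = 0, Q = 17x^3, so

    ∂Q/∂x = 51x^2,    ∂P/∂y = 0,
    ∂Q/∂x - ∂P/∂y = 51x^2.

D is the region x^2 + y^2 ≤ 25. Evaluating the double integral:

In polar coordinates (x = r cos θ, y = r sin θ, dA = r dr dθ) the integrand becomes 51r^2cos(θ)^2, so

    ∬_D (51x^2) dA = ∫_0^{2π} ∫_0^{5} (51r^2cos(θ)^2) · r dr dθ.

Inner (r from 0 to 5): 31875cos(θ)^2/4.
Outer (θ from 0 to 2π): 31875π/4.

Therefore ∮_C P dx + Q dy = 31875π/4.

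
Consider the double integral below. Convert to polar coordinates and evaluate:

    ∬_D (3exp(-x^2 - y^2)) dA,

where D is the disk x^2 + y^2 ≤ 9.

The region D is 0 ≤ r ≤ 3, 0 ≤ θ ≤ 2π in polar coordinates, where x = r cos(θ), y = r sin(θ), and dA = r dr dθ.

Under the substitution, the integrand becomes 3exp(-r^2), so

    ∬_D (3exp(-x^2 - y^2)) dA = ∫_{0}^{2π} ∫_{0}^{3} (3exp(-r^2)) · r dr dθ.

Inner integral (in r): ∫_{0}^{3} (3exp(-r^2)) · r dr = 3/2 - 3exp(-9)/2.

Outer integral (in θ): ∫_{0}^{2π} (3/2 - 3exp(-9)/2) dθ = -3π exp(-9) + 3π.

Therefore ∬_D (3exp(-x^2 - y^2)) dA = -3π exp(-9) + 3π.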